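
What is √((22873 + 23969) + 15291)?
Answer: √62133 ≈ 249.26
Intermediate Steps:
√((22873 + 23969) + 15291) = √(46842 + 15291) = √62133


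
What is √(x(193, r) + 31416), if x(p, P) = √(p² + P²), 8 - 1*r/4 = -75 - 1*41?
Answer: √(31416 + √283265) ≈ 178.74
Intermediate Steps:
r = 496 (r = 32 - 4*(-75 - 1*41) = 32 - 4*(-75 - 41) = 32 - 4*(-116) = 32 + 464 = 496)
x(p, P) = √(P² + p²)
√(x(193, r) + 31416) = √(√(496² + 193²) + 31416) = √(√(246016 + 37249) + 31416) = √(√283265 + 31416) = √(31416 + √283265)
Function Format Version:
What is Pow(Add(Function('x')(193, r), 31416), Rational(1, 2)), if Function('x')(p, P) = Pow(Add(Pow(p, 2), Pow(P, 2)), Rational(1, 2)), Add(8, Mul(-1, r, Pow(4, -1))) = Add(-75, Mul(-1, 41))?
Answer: Pow(Add(31416, Pow(283265, Rational(1, 2))), Rational(1, 2)) ≈ 178.74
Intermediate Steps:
r = 496 (r = Add(32, Mul(-4, Add(-75, Mul(-1, 41)))) = Add(32, Mul(-4, Add(-75, -41))) = Add(32, Mul(-4, -116)) = Add(32, 464) = 496)
Function('x')(p, P) = Pow(Add(Pow(P, 2), Pow(p, 2)), Rational(1, 2))
Pow(Add(Function('x')(193, r), 31416), Rational(1, 2)) = Pow(Add(Pow(Add(Pow(496, 2), Pow(193, 2)), Rational(1, 2)), 31416), Rational(1, 2)) = Pow(Add(Pow(Add(246016, 37249), Rational(1, 2)), 31416), Rational(1, 2)) = Pow(Add(Pow(283265, Rational(1, 2)), 31416), Rational(1, 2)) = Pow(Add(31416, Pow(283265, Rational(1, 2))), Rational(1, 2))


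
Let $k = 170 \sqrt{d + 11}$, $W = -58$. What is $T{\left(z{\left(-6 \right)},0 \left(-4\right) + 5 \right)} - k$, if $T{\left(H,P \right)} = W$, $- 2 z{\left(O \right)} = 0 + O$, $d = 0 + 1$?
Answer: $-58 - 340 \sqrt{3} \approx -646.9$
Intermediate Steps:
$d = 1$
$z{\left(O \right)} = - \frac{O}{2}$ ($z{\left(O \right)} = - \frac{0 + O}{2} = - \frac{O}{2}$)
$T{\left(H,P \right)} = -58$
$k = 340 \sqrt{3}$ ($k = 170 \sqrt{1 + 11} = 170 \sqrt{12} = 170 \cdot 2 \sqrt{3} = 340 \sqrt{3} \approx 588.9$)
$T{\left(z{\left(-6 \right)},0 \left(-4\right) + 5 \right)} - k = -58 - 340 \sqrt{3}$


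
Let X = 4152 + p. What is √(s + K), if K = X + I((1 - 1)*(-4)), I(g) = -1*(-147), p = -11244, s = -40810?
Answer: I*√47755 ≈ 218.53*I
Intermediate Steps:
I(g) = 147
X = -7092 (X = 4152 - 11244 = -7092)
K = -6945 (K = -7092 + 147 = -6945)
√(s + K) = √(-40810 - 6945) = √(-47755) = I*√47755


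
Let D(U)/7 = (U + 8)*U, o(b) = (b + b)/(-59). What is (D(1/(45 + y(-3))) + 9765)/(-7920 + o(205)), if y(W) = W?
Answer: -145205903/117857880 ≈ -1.2320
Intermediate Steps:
o(b) = -2*b/59
D(U) = 7*U*(8 + U) (D(U) = 7*((U + 8)*U) = 7*((8 + U)*U) = 7*(U*(8 + U)) = 7*U*(8 + U))
(D(1/(45 + y(-3))) + 9765)/(-7920 + o(205)) = (7*(8 + 1/(45 - 3))/(45 - 3) + 9765)/(-7920 - 2/59*205) = (7*(8 + 1/42)/42 + 9765)/(-7920 - 410/59) = (7*(1/42)*(8 + 1/42) + 9765)/(-467690/59) = (7*(1/42)*(337/42) + 9765)*(-59/467690) = (337/252 + 9765)*(-59/467690) = (2461117/252)*(-59/467690) = -145205903/117857880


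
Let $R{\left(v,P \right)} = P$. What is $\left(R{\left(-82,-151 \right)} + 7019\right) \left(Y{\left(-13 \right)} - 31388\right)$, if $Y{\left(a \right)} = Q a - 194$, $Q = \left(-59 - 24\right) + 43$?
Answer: $-213333816$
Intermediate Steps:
$Q = -40$ ($Q = -83 + 43 = -40$)
$Y{\left(a \right)} = -194 - 40 a$ ($Y{\left(a \right)} = - 40 a - 194 = -194 - 40 a$)
$\left(R{\left(-82,-151 \right)} + 7019\right) \left(Y{\left(-13 \right)} - 31388\right) = \left(-151 + 7019\right) \left(\left(-194 - -520\right) - 31388\right) = 6868 \left(\left(-194 + 520\right) - 31388\right) = 6868 \left(326 - 31388\right) = 6868 \left(-31062\right) = -213333816$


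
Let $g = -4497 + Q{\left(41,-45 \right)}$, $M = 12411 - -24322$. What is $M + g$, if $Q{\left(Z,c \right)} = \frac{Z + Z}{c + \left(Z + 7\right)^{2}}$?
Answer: $\frac{72821206}{2259} \approx 32236.0$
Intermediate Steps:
$Q{\left(Z,c \right)} = \frac{2 Z}{c + \left(7 + Z\right)^{2}}$
$M = 36733$ ($M = 12411 + 24322 = 36733$)
$g = - \frac{10158641}{2259}$ ($g = -4497 + 2 \cdot 41 \frac{1}{-45 + \left(7 + 41\right)^{2}} = -4497 + 2 \cdot 41 \frac{1}{-45 + 48^{2}} = -4497 + 2 \cdot 41 \frac{1}{-45 + 2304} = -4497 + 2 \cdot 41 \cdot \frac{1}{2259} = -4497 + \frac{82}{2259} = - \frac{10158641}{2259} \approx -4497.0$)
$M + g = 36733 - \frac{10158641}{2259} = \frac{72821206}{2259}$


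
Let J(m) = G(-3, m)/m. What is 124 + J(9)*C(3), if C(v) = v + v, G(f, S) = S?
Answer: 130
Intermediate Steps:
J(m) = 1 (J(m) = m/m = 1)
C(v) = 2*v
124 + J(9)*C(3) = 124 + 1*(2*3) = 124 + 1*6 = 124 + 6 = 130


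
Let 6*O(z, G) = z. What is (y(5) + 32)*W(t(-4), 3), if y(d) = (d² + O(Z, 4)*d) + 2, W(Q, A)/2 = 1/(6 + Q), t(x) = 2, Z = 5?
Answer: 379/24 ≈ 15.792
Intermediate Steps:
O(z, G) = z/6
W(Q, A) = 2/(6 + Q)
y(d) = 2 + d² + 5*d/6 (y(d) = (d² + ((⅙)*5)*d) + 2 = (d² + 5*d/6) + 2 = 2 + d² + 5*d/6)
(y(5) + 32)*W(t(-4), 3) = ((2 + 5² + (⅚)*5) + 32)*(2/(6 + 2)) = ((2 + 25 + 25/6) + 32)*(2/8) = (187/6 + 32)*(2*(⅛)) = (379/6)*(¼) = 379/24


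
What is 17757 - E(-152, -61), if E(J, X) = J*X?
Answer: 8485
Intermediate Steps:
17757 - E(-152, -61) = 17757 - (-152)*(-61) = 17757 - 1*9272 = 17757 - 9272 = 8485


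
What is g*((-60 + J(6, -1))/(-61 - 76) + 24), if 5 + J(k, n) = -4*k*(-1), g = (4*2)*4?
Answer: 106528/137 ≈ 777.58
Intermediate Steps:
g = 32 (g = 8*4 = 32)
J(k, n) = -5 + 4*k (J(k, n) = -5 - 4*k*(-1) = -5 + 4*k)
g*((-60 + J(6, -1))/(-61 - 76) + 24) = 32*((-60 + (-5 + 4*6))/(-61 - 76) + 24) = 32*((-60 + (-5 + 24))/(-137) + 24) = 32*((-60 + 19)*(-1/137) + 24) = 32*(-41*(-1/137) + 24) = 32*(41/137 + 24) = 32*(3329/137) = 106528/137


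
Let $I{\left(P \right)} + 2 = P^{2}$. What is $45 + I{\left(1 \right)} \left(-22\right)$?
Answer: $67$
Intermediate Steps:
$I{\left(P \right)} = -2 + P^{2}$
$45 + I{\left(1 \right)} \left(-22\right) = 45 + \left(-2 + 1^{2}\right) \left(-22\right) = 45 + \left(-2 + 1\right) \left(-22\right) = 45 - -22 = 45 + 22 = 67$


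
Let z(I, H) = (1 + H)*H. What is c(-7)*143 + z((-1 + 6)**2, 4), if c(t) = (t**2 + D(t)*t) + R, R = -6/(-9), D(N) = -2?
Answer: 27373/3 ≈ 9124.3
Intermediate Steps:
z(I, H) = H*(1 + H)
R = 2/3 (R = -6*(-1/9) = 2/3 ≈ 0.66667)
c(t) = 2/3 + t**2 - 2*t (c(t) = (t**2 - 2*t) + 2/3 = 2/3 + t**2 - 2*t)
c(-7)*143 + z((-1 + 6)**2, 4) = (2/3 + (-7)**2 - 2*(-7))*143 + 4*(1 + 4) = (2/3 + 49 + 14)*143 + 4*5 = (191/3)*143 + 20 = 27313/3 + 20 = 27373/3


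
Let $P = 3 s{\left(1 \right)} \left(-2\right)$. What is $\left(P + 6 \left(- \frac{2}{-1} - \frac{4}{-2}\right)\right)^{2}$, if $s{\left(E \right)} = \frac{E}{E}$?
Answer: $324$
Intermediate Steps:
$s{\left(E \right)} = 1$
$P = -6$ ($P = 3 \cdot 1 \left(-2\right) = 3 \left(-2\right) = -6$)
$\left(P + 6 \left(- \frac{2}{-1} - \frac{4}{-2}\right)\right)^{2} = \left(-6 + 6 \left(- \frac{2}{-1} - \frac{4}{-2}\right)\right)^{2} = \left(-6 + 6 \left(\left(-2\right) \left(-1\right) - -2\right)\right)^{2} = \left(-6 + 6 \left(2 + 2\right)\right)^{2} = \left(-6 + 6 \cdot 4\right)^{2} = \left(-6 + 24\right)^{2} = 18^{2} = 324$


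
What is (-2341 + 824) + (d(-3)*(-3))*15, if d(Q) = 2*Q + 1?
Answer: -1292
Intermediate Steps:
d(Q) = 1 + 2*Q
(-2341 + 824) + (d(-3)*(-3))*15 = (-2341 + 824) + ((1 + 2*(-3))*(-3))*15 = -1517 + ((1 - 6)*(-3))*15 = -1517 - 5*(-3)*15 = -1517 + 15*15 = -1517 + 225 = -1292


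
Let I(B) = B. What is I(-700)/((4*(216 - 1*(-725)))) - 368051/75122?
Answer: -359482341/70689802 ≈ -5.0854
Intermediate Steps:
I(-700)/((4*(216 - 1*(-725)))) - 368051/75122 = -700*1/(4*(216 - 1*(-725))) - 368051/75122 = -700*1/(4*(216 + 725)) - 368051*1/75122 = -700/(4*941) - 368051/75122 = -700/3764 - 368051/75122 = -700*1/3764 - 368051/75122 = -175/941 - 368051/75122 = -359482341/70689802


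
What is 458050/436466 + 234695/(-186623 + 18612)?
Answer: -12739474660/36665544563 ≈ -0.34745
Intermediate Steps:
458050/436466 + 234695/(-186623 + 18612) = 458050*(1/436466) + 234695/(-168011) = 229025/218233 + 234695*(-1/168011) = 229025/218233 - 234695/168011 = -12739474660/36665544563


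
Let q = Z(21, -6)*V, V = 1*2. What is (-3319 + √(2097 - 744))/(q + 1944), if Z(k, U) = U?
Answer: -3319/1932 + √1353/1932 ≈ -1.6989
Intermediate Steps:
V = 2
q = -12 (q = -6*2 = -12)
(-3319 + √(2097 - 744))/(q + 1944) = (-3319 + √(2097 - 744))/(-12 + 1944) = (-3319 + √1353)/1932 = (-3319 + √1353)*(1/1932) = -3319/1932 + √1353/1932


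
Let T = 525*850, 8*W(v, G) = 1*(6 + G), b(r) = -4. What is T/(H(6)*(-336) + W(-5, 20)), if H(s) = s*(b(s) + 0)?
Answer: 1785000/32269 ≈ 55.316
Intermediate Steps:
W(v, G) = ¾ + G/8 (W(v, G) = (1*(6 + G))/8 = (6 + G)/8 = ¾ + G/8)
T = 446250
H(s) = -4*s (H(s) = s*(-4 + 0) = s*(-4) = -4*s)
T/(H(6)*(-336) + W(-5, 20)) = 446250/(-4*6*(-336) + (¾ + (⅛)*20)) = 446250/(-24*(-336) + (¾ + 5/2)) = 446250/(8064 + 13/4) = 446250/(32269/4) = 446250*(4/32269) = 1785000/32269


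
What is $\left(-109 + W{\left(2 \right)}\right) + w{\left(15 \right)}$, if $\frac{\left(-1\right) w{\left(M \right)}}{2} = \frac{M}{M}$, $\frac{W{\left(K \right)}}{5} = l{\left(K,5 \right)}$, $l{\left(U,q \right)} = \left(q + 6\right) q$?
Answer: $164$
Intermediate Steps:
$l{\left(U,q \right)} = q \left(6 + q\right)$ ($l{\left(U,q \right)} = \left(6 + q\right) q = q \left(6 + q\right)$)
$W{\left(K \right)} = 275$ ($W{\left(K \right)} = 5 \cdot 5 \left(6 + 5\right) = 5 \cdot 5 \cdot 11 = 5 \cdot 55 = 275$)
$w{\left(M \right)} = -2$ ($w{\left(M \right)} = - 2 \frac{M}{M} = \left(-2\right) 1 = -2$)
$\left(-109 + W{\left(2 \right)}\right) + w{\left(15 \right)} = \left(-109 + 275\right) - 2 = 166 - 2 = 164$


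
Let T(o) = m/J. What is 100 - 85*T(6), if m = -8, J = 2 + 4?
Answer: 640/3 ≈ 213.33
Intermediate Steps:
J = 6
T(o) = -4/3 (T(o) = -8/6 = -8*⅙ = -4/3)
100 - 85*T(6) = 100 - 85*(-4/3) = 100 + 340/3 = 640/3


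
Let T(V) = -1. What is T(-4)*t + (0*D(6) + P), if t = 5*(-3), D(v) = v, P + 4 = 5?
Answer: 16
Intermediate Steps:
P = 1 (P = -4 + 5 = 1)
t = -15
T(-4)*t + (0*D(6) + P) = -1*(-15) + (0*6 + 1) = 15 + (0 + 1) = 15 + 1 = 16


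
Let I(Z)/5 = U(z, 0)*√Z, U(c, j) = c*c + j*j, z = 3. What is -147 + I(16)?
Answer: 33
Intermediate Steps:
U(c, j) = c² + j²
I(Z) = 45*√Z (I(Z) = 5*((3² + 0²)*√Z) = 5*((9 + 0)*√Z) = 5*(9*√Z) = 45*√Z)
-147 + I(16) = -147 + 45*√16 = -147 + 45*4 = -147 + 180 = 33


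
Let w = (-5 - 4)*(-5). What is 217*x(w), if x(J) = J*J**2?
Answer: 19774125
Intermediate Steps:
w = 45 (w = -9*(-5) = 45)
x(J) = J**3
217*x(w) = 217*45**3 = 217*91125 = 19774125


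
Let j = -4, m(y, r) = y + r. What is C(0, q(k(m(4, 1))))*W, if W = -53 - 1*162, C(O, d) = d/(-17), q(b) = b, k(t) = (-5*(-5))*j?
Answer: -21500/17 ≈ -1264.7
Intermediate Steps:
m(y, r) = r + y
k(t) = -100 (k(t) = -5*(-5)*(-4) = 25*(-4) = -100)
C(O, d) = -d/17 (C(O, d) = d*(-1/17) = -d/17)
W = -215 (W = -53 - 162 = -215)
C(0, q(k(m(4, 1))))*W = -1/17*(-100)*(-215) = (100/17)*(-215) = -21500/17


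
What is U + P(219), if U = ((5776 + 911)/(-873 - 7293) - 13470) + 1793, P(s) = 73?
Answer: -31588317/2722 ≈ -11605.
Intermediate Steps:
U = -31787023/2722 (U = (6687/(-8166) - 13470) + 1793 = (6687*(-1/8166) - 13470) + 1793 = (-2229/2722 - 13470) + 1793 = -36667569/2722 + 1793 = -31787023/2722 ≈ -11678.)
U + P(219) = -31787023/2722 + 73 = -31588317/2722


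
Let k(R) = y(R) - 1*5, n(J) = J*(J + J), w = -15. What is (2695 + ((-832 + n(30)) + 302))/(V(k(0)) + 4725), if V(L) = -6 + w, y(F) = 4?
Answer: 3965/4704 ≈ 0.84290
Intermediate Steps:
n(J) = 2*J² (n(J) = J*(2*J) = 2*J²)
k(R) = -1 (k(R) = 4 - 1*5 = 4 - 5 = -1)
V(L) = -21 (V(L) = -6 - 15 = -21)
(2695 + ((-832 + n(30)) + 302))/(V(k(0)) + 4725) = (2695 + ((-832 + 2*30²) + 302))/(-21 + 4725) = (2695 + ((-832 + 2*900) + 302))/4704 = (2695 + ((-832 + 1800) + 302))*(1/4704) = (2695 + (968 + 302))*(1/4704) = (2695 + 1270)*(1/4704) = 3965*(1/4704) = 3965/4704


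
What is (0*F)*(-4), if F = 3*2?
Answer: 0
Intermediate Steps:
F = 6
(0*F)*(-4) = (0*6)*(-4) = 0*(-4) = 0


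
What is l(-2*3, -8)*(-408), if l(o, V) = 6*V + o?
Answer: 22032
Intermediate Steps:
l(o, V) = o + 6*V
l(-2*3, -8)*(-408) = (-2*3 + 6*(-8))*(-408) = (-6 - 48)*(-408) = -54*(-408) = 22032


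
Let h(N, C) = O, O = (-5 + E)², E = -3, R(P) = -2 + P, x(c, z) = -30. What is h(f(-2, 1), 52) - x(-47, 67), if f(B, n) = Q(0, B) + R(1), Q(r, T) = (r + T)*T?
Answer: 94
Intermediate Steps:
Q(r, T) = T*(T + r) (Q(r, T) = (T + r)*T = T*(T + r))
f(B, n) = -1 + B² (f(B, n) = B*(B + 0) + (-2 + 1) = B*B - 1 = B² - 1 = -1 + B²)
O = 64 (O = (-5 - 3)² = (-8)² = 64)
h(N, C) = 64
h(f(-2, 1), 52) - x(-47, 67) = 64 - 1*(-30) = 64 + 30 = 94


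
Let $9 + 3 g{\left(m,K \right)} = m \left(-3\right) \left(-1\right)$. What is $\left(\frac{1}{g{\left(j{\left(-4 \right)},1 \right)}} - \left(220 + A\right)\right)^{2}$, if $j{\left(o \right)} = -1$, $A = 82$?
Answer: $\frac{1461681}{16} \approx 91355.0$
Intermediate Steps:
$g{\left(m,K \right)} = -3 + m$ ($g{\left(m,K \right)} = -3 + \frac{m \left(-3\right) \left(-1\right)}{3} = -3 + \frac{- 3 m \left(-1\right)}{3} = -3 + \frac{3 m}{3} = -3 + m$)
$\left(\frac{1}{g{\left(j{\left(-4 \right)},1 \right)}} - \left(220 + A\right)\right)^{2} = \left(\frac{1}{-3 - 1} - 302\right)^{2} = \left(\frac{1}{-4} - 302\right)^{2} = \left(- \frac{1}{4} - 302\right)^{2} = \left(- \frac{1209}{4}\right)^{2} = \frac{1461681}{16}$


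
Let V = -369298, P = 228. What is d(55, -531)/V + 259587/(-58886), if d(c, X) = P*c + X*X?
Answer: -28301736453/5436620507 ≈ -5.2058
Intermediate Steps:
d(c, X) = X² + 228*c (d(c, X) = 228*c + X*X = 228*c + X² = X² + 228*c)
d(55, -531)/V + 259587/(-58886) = ((-531)² + 228*55)/(-369298) + 259587/(-58886) = (281961 + 12540)*(-1/369298) + 259587*(-1/58886) = 294501*(-1/369298) - 259587/58886 = -294501/369298 - 259587/58886 = -28301736453/5436620507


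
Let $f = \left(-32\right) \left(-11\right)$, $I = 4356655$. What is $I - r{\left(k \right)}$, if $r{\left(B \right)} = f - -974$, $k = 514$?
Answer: $4355329$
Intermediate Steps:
$f = 352$
$r{\left(B \right)} = 1326$ ($r{\left(B \right)} = 352 - -974 = 352 + 974 = 1326$)
$I - r{\left(k \right)} = 4356655 - 1326 = 4355329$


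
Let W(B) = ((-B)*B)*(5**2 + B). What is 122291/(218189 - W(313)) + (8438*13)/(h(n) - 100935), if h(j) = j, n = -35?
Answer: -1821970492082/1682751429835 ≈ -1.0827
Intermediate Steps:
W(B) = -B**2*(25 + B) (W(B) = (-B**2)*(25 + B) = -B**2*(25 + B))
122291/(218189 - W(313)) + (8438*13)/(h(n) - 100935) = 122291/(218189 - 313**2*(-25 - 1*313)) + (8438*13)/(-35 - 100935) = 122291/(218189 - 97969*(-25 - 313)) + 109694/(-100970) = 122291/(218189 - 97969*(-338)) + 109694*(-1/100970) = 122291/(218189 - 1*(-33113522)) - 54847/50485 = 122291/(218189 + 33113522) - 54847/50485 = 122291/33331711 - 54847/50485 = -1821970492082/1682751429835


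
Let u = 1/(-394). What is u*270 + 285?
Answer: 56010/197 ≈ 284.31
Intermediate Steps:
u = -1/394 ≈ -0.0025381
u*270 + 285 = -1/394*270 + 285 = -135/197 + 285 = 56010/197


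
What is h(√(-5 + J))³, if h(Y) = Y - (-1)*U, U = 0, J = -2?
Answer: -7*I*√7 ≈ -18.52*I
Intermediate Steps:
h(Y) = Y (h(Y) = Y - (-1)*0 = Y - 1*0 = Y + 0 = Y)
h(√(-5 + J))³ = (√(-5 - 2))³ = (√(-7))³ = (I*√7)³ = -7*I*√7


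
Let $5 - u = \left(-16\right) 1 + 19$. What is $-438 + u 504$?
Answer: $570$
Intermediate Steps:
$u = 2$ ($u = 5 - \left(\left(-16\right) 1 + 19\right) = 5 - \left(-16 + 19\right) = 5 - 3 = 2$)
$-438 + u 504 = -438 + 2 \cdot 504 = -438 + 1008 = 570$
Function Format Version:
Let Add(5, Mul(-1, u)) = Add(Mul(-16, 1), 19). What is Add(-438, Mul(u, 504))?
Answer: 570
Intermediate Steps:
u = 2 (u = Add(5, Mul(-1, Add(Mul(-16, 1), 19))) = Add(5, Mul(-1, Add(-16, 19))) = Add(5, Mul(-1, 3)) = Add(5, -3) = 2)
Add(-438, Mul(u, 504)) = Add(-438, Mul(2, 504)) = Add(-438, 1008) = 570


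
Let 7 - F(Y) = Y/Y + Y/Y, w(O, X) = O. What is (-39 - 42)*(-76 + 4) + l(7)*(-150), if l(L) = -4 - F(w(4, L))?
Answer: 7182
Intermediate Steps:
F(Y) = 5 (F(Y) = 7 - (Y/Y + Y/Y) = 7 - (1 + 1) = 7 - 1*2 = 7 - 2 = 5)
l(L) = -9 (l(L) = -4 - 1*5 = -4 - 5 = -9)
(-39 - 42)*(-76 + 4) + l(7)*(-150) = (-39 - 42)*(-76 + 4) - 9*(-150) = -81*(-72) + 1350 = 5832 + 1350 = 7182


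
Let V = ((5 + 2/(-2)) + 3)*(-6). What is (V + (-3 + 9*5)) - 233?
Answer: -233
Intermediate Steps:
V = -42 (V = ((5 + 2*(-1/2)) + 3)*(-6) = ((5 - 1) + 3)*(-6) = (4 + 3)*(-6) = 7*(-6) = -42)
(V + (-3 + 9*5)) - 233 = (-42 + (-3 + 9*5)) - 233 = (-42 + (-3 + 45)) - 233 = (-42 + 42) - 233 = 0 - 233 = -233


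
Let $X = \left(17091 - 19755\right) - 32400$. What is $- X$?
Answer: $35064$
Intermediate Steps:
$X = -35064$ ($X = -2664 - 32400 = -35064$)
$- X = \left(-1\right) \left(-35064\right) = 35064$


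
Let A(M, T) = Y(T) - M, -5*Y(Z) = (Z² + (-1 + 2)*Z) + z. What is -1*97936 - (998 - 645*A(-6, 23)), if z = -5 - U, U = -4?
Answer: -166143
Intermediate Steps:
z = -1 (z = -5 - 1*(-4) = -5 + 4 = -1)
Y(Z) = ⅕ - Z/5 - Z²/5 (Y(Z) = -((Z² + (-1 + 2)*Z) - 1)/5 = -((Z² + 1*Z) - 1)/5 = -((Z² + Z) - 1)/5 = -((Z + Z²) - 1)/5 = -(-1 + Z + Z²)/5 = ⅕ - Z/5 - Z²/5)
A(M, T) = ⅕ - M - T/5 - T²/5 (A(M, T) = (⅕ - T/5 - T²/5) - M = ⅕ - M - T/5 - T²/5)
-1*97936 - (998 - 645*A(-6, 23)) = -1*97936 - (998 - 645*(⅕ - 1*(-6) - ⅕*23 - ⅕*23²)) = -97936 - (998 - 645*(⅕ + 6 - 23/5 - ⅕*529)) = -97936 - (998 - 645*(⅕ + 6 - 23/5 - 529/5)) = -97936 - (998 - 645*(-521/5)) = -97936 - (998 + 67209) = -97936 - 1*68207 = -97936 - 68207 = -166143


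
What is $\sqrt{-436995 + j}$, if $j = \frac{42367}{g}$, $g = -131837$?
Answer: $\frac{i \sqrt{7595413307218334}}{131837} \approx 661.06 i$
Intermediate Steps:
$j = - \frac{42367}{131837}$ ($j = \frac{42367}{-131837} = 42367 \left(- \frac{1}{131837}\right) = - \frac{42367}{131837} \approx -0.32136$)
$\sqrt{-436995 + j} = \sqrt{-436995 - \frac{42367}{131837}} = \sqrt{- \frac{57612152182}{131837}} = \frac{i \sqrt{7595413307218334}}{131837}$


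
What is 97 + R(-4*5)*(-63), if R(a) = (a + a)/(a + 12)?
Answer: -218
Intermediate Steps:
R(a) = 2*a/(12 + a) (R(a) = (2*a)/(12 + a) = 2*a/(12 + a))
97 + R(-4*5)*(-63) = 97 + (2*(-4*5)/(12 - 4*5))*(-63) = 97 + (2*(-20)/(12 - 20))*(-63) = 97 + (2*(-20)/(-8))*(-63) = 97 + (2*(-20)*(-⅛))*(-63) = 97 + 5*(-63) = 97 - 315 = -218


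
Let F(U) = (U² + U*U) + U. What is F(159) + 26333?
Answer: 77054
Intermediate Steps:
F(U) = U + 2*U² (F(U) = (U² + U²) + U = 2*U² + U = U + 2*U²)
F(159) + 26333 = 159*(1 + 2*159) + 26333 = 159*(1 + 318) + 26333 = 159*319 + 26333 = 50721 + 26333 = 77054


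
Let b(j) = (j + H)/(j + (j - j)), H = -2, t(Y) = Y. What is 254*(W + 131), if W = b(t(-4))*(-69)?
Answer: 6985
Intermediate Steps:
b(j) = (-2 + j)/j (b(j) = (j - 2)/(j + (j - j)) = (-2 + j)/(j + 0) = (-2 + j)/j)
W = -207/2 (W = ((-2 - 4)/(-4))*(-69) = -¼*(-6)*(-69) = (3/2)*(-69) = -207/2 ≈ -103.50)
254*(W + 131) = 254*(-207/2 + 131) = 254*(55/2) = 6985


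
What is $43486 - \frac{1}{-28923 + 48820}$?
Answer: $\frac{865240941}{19897} \approx 43486.0$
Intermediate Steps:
$43486 - \frac{1}{-28923 + 48820} = 43486 - \frac{1}{19897} = \frac{865240941}{19897}$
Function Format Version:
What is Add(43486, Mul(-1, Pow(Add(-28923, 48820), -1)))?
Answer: Rational(865240941, 19897) ≈ 43486.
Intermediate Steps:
Add(43486, Mul(-1, Pow(Add(-28923, 48820), -1))) = Add(43486, Mul(-1, Pow(19897, -1))) = Add(43486, Mul(-1, Rational(1, 19897))) = Add(43486, Rational(-1, 19897)) = Rational(865240941, 19897)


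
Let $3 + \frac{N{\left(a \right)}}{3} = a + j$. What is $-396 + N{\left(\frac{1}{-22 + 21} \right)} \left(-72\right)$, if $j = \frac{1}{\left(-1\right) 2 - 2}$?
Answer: $522$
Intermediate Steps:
$j = - \frac{1}{4}$ ($j = \frac{1}{-2 - 2} = \frac{1}{-4} = - \frac{1}{4} \approx -0.25$)
$N{\left(a \right)} = - \frac{39}{4} + 3 a$ ($N{\left(a \right)} = -9 + 3 \left(a - \frac{1}{4}\right) = -9 + 3 \left(- \frac{1}{4} + a\right) = -9 + \left(- \frac{3}{4} + 3 a\right) = - \frac{39}{4} + 3 a$)
$-396 + N{\left(\frac{1}{-22 + 21} \right)} \left(-72\right) = -396 + \left(- \frac{39}{4} + \frac{3}{-22 + 21}\right) \left(-72\right) = -396 + \left(- \frac{39}{4} + \frac{3}{-1}\right) \left(-72\right) = -396 + \left(- \frac{39}{4} + 3 \left(-1\right)\right) \left(-72\right) = -396 + \left(- \frac{39}{4} - 3\right) \left(-72\right) = -396 - -918 = -396 + 918 = 522$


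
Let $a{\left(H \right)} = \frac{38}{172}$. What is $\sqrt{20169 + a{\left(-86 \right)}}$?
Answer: $\frac{\sqrt{149171558}}{86} \approx 142.02$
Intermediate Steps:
$a{\left(H \right)} = \frac{19}{86}$ ($a{\left(H \right)} = 38 \cdot \frac{1}{172} = \frac{19}{86}$)
$\sqrt{20169 + a{\left(-86 \right)}} = \sqrt{20169 + \frac{19}{86}} = \sqrt{\frac{1734553}{86}} = \frac{\sqrt{149171558}}{86}$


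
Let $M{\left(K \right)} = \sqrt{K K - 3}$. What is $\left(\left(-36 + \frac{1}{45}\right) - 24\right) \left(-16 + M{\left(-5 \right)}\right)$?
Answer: $\frac{43184}{45} - \frac{2699 \sqrt{22}}{45} \approx 678.32$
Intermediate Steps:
$M{\left(K \right)} = \sqrt{-3 + K^{2}}$ ($M{\left(K \right)} = \sqrt{K^{2} - 3} = \sqrt{-3 + K^{2}}$)
$\left(\left(-36 + \frac{1}{45}\right) - 24\right) \left(-16 + M{\left(-5 \right)}\right) = \left(\left(-36 + \frac{1}{45}\right) - 24\right) \left(-16 + \sqrt{-3 + \left(-5\right)^{2}}\right) = \left(\left(-36 + \frac{1}{45}\right) - 24\right) \left(-16 + \sqrt{-3 + 25}\right) = \left(- \frac{1619}{45} - 24\right) \left(-16 + \sqrt{22}\right) = - \frac{2699 \left(-16 + \sqrt{22}\right)}{45} = \frac{43184}{45} - \frac{2699 \sqrt{22}}{45}$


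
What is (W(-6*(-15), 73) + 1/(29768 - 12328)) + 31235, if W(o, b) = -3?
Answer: 544686081/17440 ≈ 31232.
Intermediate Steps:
(W(-6*(-15), 73) + 1/(29768 - 12328)) + 31235 = (-3 + 1/(29768 - 12328)) + 31235 = (-3 + 1/17440) + 31235 = -52319/17440 + 31235 = 544686081/17440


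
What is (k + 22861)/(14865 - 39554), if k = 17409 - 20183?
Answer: -20087/24689 ≈ -0.81360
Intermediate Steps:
k = -2774
(k + 22861)/(14865 - 39554) = (-2774 + 22861)/(14865 - 39554) = 20087/(-24689) = 20087*(-1/24689) = -20087/24689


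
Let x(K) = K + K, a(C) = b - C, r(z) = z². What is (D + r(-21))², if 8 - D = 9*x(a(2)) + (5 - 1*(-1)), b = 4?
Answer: 165649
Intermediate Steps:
a(C) = 4 - C
x(K) = 2*K
D = -34 (D = 8 - (9*(2*(4 - 1*2)) + (5 - 1*(-1))) = 8 - (9*(2*(4 - 2)) + (5 + 1)) = 8 - (9*(2*2) + 6) = 8 - (9*4 + 6) = 8 - (36 + 6) = 8 - 1*42 = 8 - 42 = -34)
(D + r(-21))² = (-34 + (-21)²)² = (-34 + 441)² = 407² = 165649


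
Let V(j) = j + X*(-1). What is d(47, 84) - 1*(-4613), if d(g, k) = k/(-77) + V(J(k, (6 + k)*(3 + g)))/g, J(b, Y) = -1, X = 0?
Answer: 2384346/517 ≈ 4611.9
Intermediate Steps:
V(j) = j (V(j) = j + 0*(-1) = j + 0 = j)
d(g, k) = -1/g - k/77 (d(g, k) = k/(-77) - 1/g = k*(-1/77) - 1/g = -k/77 - 1/g = -1/g - k/77)
d(47, 84) - 1*(-4613) = (-1/47 - 1/77*84) - 1*(-4613) = (-1*1/47 - 12/11) + 4613 = (-1/47 - 12/11) + 4613 = -575/517 + 4613 = 2384346/517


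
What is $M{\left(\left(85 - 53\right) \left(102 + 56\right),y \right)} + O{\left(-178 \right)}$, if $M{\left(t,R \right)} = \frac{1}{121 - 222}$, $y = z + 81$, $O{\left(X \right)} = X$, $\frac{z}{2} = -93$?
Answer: $- \frac{17979}{101} \approx -178.01$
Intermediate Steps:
$z = -186$ ($z = 2 \left(-93\right) = -186$)
$y = -105$ ($y = -186 + 81 = -105$)
$M{\left(t,R \right)} = - \frac{1}{101}$ ($M{\left(t,R \right)} = \frac{1}{121 - 222} = \frac{1}{-101} = - \frac{1}{101}$)
$M{\left(\left(85 - 53\right) \left(102 + 56\right),y \right)} + O{\left(-178 \right)} = - \frac{1}{101} - 178 = - \frac{17979}{101}$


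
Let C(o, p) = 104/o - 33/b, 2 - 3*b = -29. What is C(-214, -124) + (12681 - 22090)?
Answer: -31221858/3317 ≈ -9412.7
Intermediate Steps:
b = 31/3 (b = 2/3 - 1/3*(-29) = 2/3 + 29/3 = 31/3 ≈ 10.333)
C(o, p) = -99/31 + 104/o (C(o, p) = 104/o - 33/31/3 = 104/o - 33*3/31 = 104/o - 99/31 = -99/31 + 104/o)
C(-214, -124) + (12681 - 22090) = (-99/31 + 104/(-214)) + (12681 - 22090) = (-99/31 + 104*(-1/214)) - 9409 = (-99/31 - 52/107) - 9409 = -12205/3317 - 9409 = -31221858/3317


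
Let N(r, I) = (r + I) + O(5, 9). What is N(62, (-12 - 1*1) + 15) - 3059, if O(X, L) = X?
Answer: -2990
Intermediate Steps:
N(r, I) = 5 + I + r (N(r, I) = (r + I) + 5 = (I + r) + 5 = 5 + I + r)
N(62, (-12 - 1*1) + 15) - 3059 = (5 + ((-12 - 1*1) + 15) + 62) - 3059 = (5 + ((-12 - 1) + 15) + 62) - 3059 = (5 + (-13 + 15) + 62) - 3059 = (5 + 2 + 62) - 3059 = 69 - 3059 = -2990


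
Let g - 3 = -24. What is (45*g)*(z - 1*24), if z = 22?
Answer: 1890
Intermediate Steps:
g = -21 (g = 3 - 24 = -21)
(45*g)*(z - 1*24) = (45*(-21))*(22 - 1*24) = -945*(22 - 24) = -945*(-2) = 1890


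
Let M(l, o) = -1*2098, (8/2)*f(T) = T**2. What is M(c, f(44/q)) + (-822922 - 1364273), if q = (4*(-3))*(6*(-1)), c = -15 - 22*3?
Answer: -2189293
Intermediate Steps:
c = -81 (c = -15 - 66 = -81)
q = 72 (q = -12*(-6) = 72)
f(T) = T**2/4
M(l, o) = -2098
M(c, f(44/q)) + (-822922 - 1364273) = -2098 + (-822922 - 1364273) = -2098 - 2187195 = -2189293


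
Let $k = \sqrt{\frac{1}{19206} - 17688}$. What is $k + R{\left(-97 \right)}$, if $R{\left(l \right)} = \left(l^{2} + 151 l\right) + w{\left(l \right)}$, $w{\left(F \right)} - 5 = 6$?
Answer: $-5227 + \frac{i \sqrt{724953361418}}{6402} \approx -5227.0 + 133.0 i$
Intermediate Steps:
$w{\left(F \right)} = 11$ ($w{\left(F \right)} = 5 + 6 = 11$)
$R{\left(l \right)} = 11 + l^{2} + 151 l$ ($R{\left(l \right)} = \left(l^{2} + 151 l\right) + 11 = 11 + l^{2} + 151 l$)
$k = \frac{i \sqrt{724953361418}}{6402}$ ($k = \sqrt{\frac{1}{19206} - 17688} = \sqrt{- \frac{339715727}{19206}} = \frac{i \sqrt{724953361418}}{6402} \approx 133.0 i$)
$k + R{\left(-97 \right)} = \frac{i \sqrt{724953361418}}{6402} + \left(11 + \left(-97\right)^{2} + 151 \left(-97\right)\right) = \frac{i \sqrt{724953361418}}{6402} + \left(11 + 9409 - 14647\right) = \frac{i \sqrt{724953361418}}{6402} - 5227 = -5227 + \frac{i \sqrt{724953361418}}{6402}$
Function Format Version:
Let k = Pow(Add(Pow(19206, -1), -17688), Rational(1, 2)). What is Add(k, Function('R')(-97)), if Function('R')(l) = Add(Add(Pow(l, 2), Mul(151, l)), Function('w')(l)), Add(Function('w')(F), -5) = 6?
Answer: Add(-5227, Mul(Rational(1, 6402), I, Pow(724953361418, Rational(1, 2)))) ≈ Add(-5227.0, Mul(133.00, I))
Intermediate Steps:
Function('w')(F) = 11 (Function('w')(F) = Add(5, 6) = 11)
Function('R')(l) = Add(11, Pow(l, 2), Mul(151, l)) (Function('R')(l) = Add(Add(Pow(l, 2), Mul(151, l)), 11) = Add(11, Pow(l, 2), Mul(151, l)))
k = Mul(Rational(1, 6402), I, Pow(724953361418, Rational(1, 2))) (k = Pow(Add(Rational(1, 19206), -17688), Rational(1, 2)) = Pow(Rational(-339715727, 19206), Rational(1, 2)) = Mul(Rational(1, 6402), I, Pow(724953361418, Rational(1, 2))) ≈ Mul(133.00, I))
Add(k, Function('R')(-97)) = Add(Mul(Rational(1, 6402), I, Pow(724953361418, Rational(1, 2))), Add(11, Pow(-97, 2), Mul(151, -97))) = Add(Mul(Rational(1, 6402), I, Pow(724953361418, Rational(1, 2))), Add(11, 9409, -14647)) = Add(Mul(Rational(1, 6402), I, Pow(724953361418, Rational(1, 2))), -5227) = Add(-5227, Mul(Rational(1, 6402), I, Pow(724953361418, Rational(1, 2))))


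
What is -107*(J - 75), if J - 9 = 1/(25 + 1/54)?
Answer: 9534984/1351 ≈ 7057.7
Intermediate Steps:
J = 12213/1351 (J = 9 + 1/(25 + 1/54) = 9 + 1/(1351/54) = 9 + 54/1351 = 12213/1351 ≈ 9.0400)
-107*(J - 75) = -107*(12213/1351 - 75) = -107*(-89112/1351) = 9534984/1351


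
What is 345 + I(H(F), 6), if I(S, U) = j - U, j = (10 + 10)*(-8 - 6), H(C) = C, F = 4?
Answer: 59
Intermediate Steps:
j = -280 (j = 20*(-14) = -280)
I(S, U) = -280 - U
345 + I(H(F), 6) = 345 + (-280 - 1*6) = 345 + (-280 - 6) = 345 - 286 = 59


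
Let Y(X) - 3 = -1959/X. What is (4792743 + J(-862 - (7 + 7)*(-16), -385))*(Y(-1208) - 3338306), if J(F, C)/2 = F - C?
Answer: -19325501109811405/1208 ≈ -1.5998e+13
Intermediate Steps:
J(F, C) = -2*C + 2*F (J(F, C) = 2*(F - C) = -2*C + 2*F)
Y(X) = 3 - 1959/X
(4792743 + J(-862 - (7 + 7)*(-16), -385))*(Y(-1208) - 3338306) = (4792743 + (-2*(-385) + 2*(-862 - (7 + 7)*(-16))))*((3 - 1959/(-1208)) - 3338306) = (4792743 + (770 + 2*(-862 - 14*(-16))))*((3 - 1959*(-1/1208)) - 3338306) = (4792743 + (770 + 2*(-862 - 1*(-224))))*((3 + 1959/1208) - 3338306) = (4792743 + (770 + 2*(-862 + 224)))*(5583/1208 - 3338306) = (4792743 + (770 + 2*(-638)))*(-4032668065/1208) = (4792743 + (770 - 1276))*(-4032668065/1208) = (4792743 - 506)*(-4032668065/1208) = 4792237*(-4032668065/1208) = -19325501109811405/1208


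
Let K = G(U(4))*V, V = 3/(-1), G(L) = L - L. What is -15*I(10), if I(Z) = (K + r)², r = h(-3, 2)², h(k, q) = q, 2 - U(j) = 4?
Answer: -240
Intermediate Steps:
U(j) = -2 (U(j) = 2 - 1*4 = 2 - 4 = -2)
G(L) = 0
V = -3 (V = 3*(-1) = -3)
r = 4 (r = 2² = 4)
K = 0 (K = 0*(-3) = 0)
I(Z) = 16 (I(Z) = (0 + 4)² = 4² = 16)
-15*I(10) = -15*16 = -240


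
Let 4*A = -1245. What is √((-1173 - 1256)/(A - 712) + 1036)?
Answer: 28*√22188153/4093 ≈ 32.224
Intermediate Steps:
A = -1245/4 (A = (¼)*(-1245) = -1245/4 ≈ -311.25)
√((-1173 - 1256)/(A - 712) + 1036) = √((-1173 - 1256)/(-1245/4 - 712) + 1036) = √(-2429/(-4093/4) + 1036) = √(-2429*(-4/4093) + 1036) = √(9716/4093 + 1036) = √(4250064/4093) = 28*√22188153/4093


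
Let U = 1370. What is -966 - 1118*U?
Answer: -1532626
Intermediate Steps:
-966 - 1118*U = -966 - 1118*1370 = -966 - 1531660 = -1532626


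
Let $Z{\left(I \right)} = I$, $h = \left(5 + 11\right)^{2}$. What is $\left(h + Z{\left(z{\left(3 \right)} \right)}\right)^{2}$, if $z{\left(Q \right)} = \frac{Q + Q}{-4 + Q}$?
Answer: $62500$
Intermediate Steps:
$z{\left(Q \right)} = \frac{2 Q}{-4 + Q}$
$h = 256$ ($h = 16^{2} = 256$)
$\left(h + Z{\left(z{\left(3 \right)} \right)}\right)^{2} = \left(256 + 2 \cdot 3 \frac{1}{-4 + 3}\right)^{2} = \left(256 + 2 \cdot 3 \frac{1}{-1}\right)^{2} = \left(256 + 2 \cdot 3 \left(-1\right)\right)^{2} = \left(256 - 6\right)^{2} = 250^{2} = 62500$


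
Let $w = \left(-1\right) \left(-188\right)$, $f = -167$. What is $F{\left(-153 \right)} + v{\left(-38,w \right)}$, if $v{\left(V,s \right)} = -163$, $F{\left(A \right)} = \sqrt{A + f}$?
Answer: $-163 + 8 i \sqrt{5} \approx -163.0 + 17.889 i$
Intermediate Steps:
$w = 188$
$F{\left(A \right)} = \sqrt{-167 + A}$ ($F{\left(A \right)} = \sqrt{A - 167} = \sqrt{-167 + A}$)
$F{\left(-153 \right)} + v{\left(-38,w \right)} = \sqrt{-167 - 153} - 163 = \sqrt{-320} - 163 = 8 i \sqrt{5} - 163 = -163 + 8 i \sqrt{5}$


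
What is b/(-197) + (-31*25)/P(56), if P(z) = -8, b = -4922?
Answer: 192051/1576 ≈ 121.86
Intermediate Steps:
b/(-197) + (-31*25)/P(56) = -4922/(-197) - 31*25/(-8) = -4922*(-1/197) - 775*(-⅛) = 4922/197 + 775/8 = 192051/1576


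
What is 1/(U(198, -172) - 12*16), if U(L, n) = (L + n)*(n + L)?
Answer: 1/484 ≈ 0.0020661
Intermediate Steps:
U(L, n) = (L + n)**2 (U(L, n) = (L + n)*(L + n) = (L + n)**2)
1/(U(198, -172) - 12*16) = 1/((198 - 172)**2 - 12*16) = 1/(26**2 - 192) = 1/(676 - 192) = 1/484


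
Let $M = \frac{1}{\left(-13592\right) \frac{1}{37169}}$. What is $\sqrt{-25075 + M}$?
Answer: $\frac{i \sqrt{1158230621462}}{6796} \approx 158.36 i$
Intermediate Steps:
$M = - \frac{37169}{13592}$ ($M = \frac{1}{\left(-13592\right) \frac{1}{37169}} = \frac{1}{- \frac{13592}{37169}} = - \frac{37169}{13592} \approx -2.7346$)
$\sqrt{-25075 + M} = \sqrt{-25075 - \frac{37169}{13592}} = \sqrt{- \frac{340856569}{13592}} = \frac{i \sqrt{1158230621462}}{6796}$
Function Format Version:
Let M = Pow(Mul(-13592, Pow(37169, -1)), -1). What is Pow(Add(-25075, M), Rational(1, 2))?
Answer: Mul(Rational(1, 6796), I, Pow(1158230621462, Rational(1, 2))) ≈ Mul(158.36, I)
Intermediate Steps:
M = Rational(-37169, 13592) (M = Pow(Mul(-13592, Rational(1, 37169)), -1) = Pow(Rational(-13592, 37169), -1) = Rational(-37169, 13592) ≈ -2.7346)
Pow(Add(-25075, M), Rational(1, 2)) = Pow(Add(-25075, Rational(-37169, 13592)), Rational(1, 2)) = Pow(Rational(-340856569, 13592), Rational(1, 2)) = Mul(Rational(1, 6796), I, Pow(1158230621462, Rational(1, 2)))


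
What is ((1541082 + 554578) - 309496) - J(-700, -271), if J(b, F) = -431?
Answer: 1786595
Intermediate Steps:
((1541082 + 554578) - 309496) - J(-700, -271) = ((1541082 + 554578) - 309496) - 1*(-431) = (2095660 - 309496) + 431 = 1786164 + 431 = 1786595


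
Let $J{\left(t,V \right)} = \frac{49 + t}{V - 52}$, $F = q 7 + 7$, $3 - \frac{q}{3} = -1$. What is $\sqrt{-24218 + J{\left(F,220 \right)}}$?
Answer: $\frac{i \sqrt{871818}}{6} \approx 155.62 i$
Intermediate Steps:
$q = 12$ ($q = 9 - -3 = 9 + 3 = 12$)
$F = 91$ ($F = 12 \cdot 7 + 7 = 84 + 7 = 91$)
$J{\left(t,V \right)} = \frac{49 + t}{-52 + V}$
$\sqrt{-24218 + J{\left(F,220 \right)}} = \sqrt{-24218 + \frac{49 + 91}{-52 + 220}} = \sqrt{-24218 + \frac{1}{168} \cdot 140} = \sqrt{-24218 + \frac{5}{6}} = \sqrt{- \frac{145303}{6}} = \frac{i \sqrt{871818}}{6}$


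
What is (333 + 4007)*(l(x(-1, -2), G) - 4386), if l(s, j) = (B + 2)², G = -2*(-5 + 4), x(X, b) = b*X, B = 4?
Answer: -18879000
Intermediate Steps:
x(X, b) = X*b
G = 2 (G = -2*(-1) = 2)
l(s, j) = 36 (l(s, j) = (4 + 2)² = 6² = 36)
(333 + 4007)*(l(x(-1, -2), G) - 4386) = (333 + 4007)*(36 - 4386) = 4340*(-4350) = -18879000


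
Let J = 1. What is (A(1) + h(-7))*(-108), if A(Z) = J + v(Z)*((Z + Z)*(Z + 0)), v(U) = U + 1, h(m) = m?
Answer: 216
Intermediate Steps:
v(U) = 1 + U
A(Z) = 1 + 2*Z²*(1 + Z) (A(Z) = 1 + (1 + Z)*((Z + Z)*(Z + 0)) = 1 + (1 + Z)*((2*Z)*Z) = 1 + (1 + Z)*(2*Z²) = 1 + 2*Z²*(1 + Z))
(A(1) + h(-7))*(-108) = ((1 + 2*1²*(1 + 1)) - 7)*(-108) = ((1 + 2*1*2) - 7)*(-108) = ((1 + 4) - 7)*(-108) = (5 - 7)*(-108) = -2*(-108) = 216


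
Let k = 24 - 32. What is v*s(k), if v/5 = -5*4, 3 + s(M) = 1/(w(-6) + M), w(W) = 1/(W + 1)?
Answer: 12800/41 ≈ 312.20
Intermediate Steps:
k = -8
w(W) = 1/(1 + W)
s(M) = -3 + 1/(-⅕ + M) (s(M) = -3 + 1/(1/(1 - 6) + M) = -3 + 1/(1/(-5) + M) = -3 + 1/(-⅕ + M))
v = -100 (v = 5*(-5*4) = 5*(-20) = -100)
v*s(k) = -100*(8 - 15*(-8))/(-1 + 5*(-8)) = -100*(8 + 120)/(-1 - 40) = -100*128/(-41) = -(-100)*128/41 = -100*(-128/41) = 12800/41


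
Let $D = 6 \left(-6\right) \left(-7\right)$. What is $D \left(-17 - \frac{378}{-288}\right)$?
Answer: $- \frac{15813}{4} \approx -3953.3$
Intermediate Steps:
$D = 252$ ($D = \left(-36\right) \left(-7\right) = 252$)
$D \left(-17 - \frac{378}{-288}\right) = 252 \left(-17 - \frac{378}{-288}\right) = 252 \left(-17 - - \frac{21}{16}\right) = 252 \left(-17 + \frac{21}{16}\right) = 252 \left(- \frac{251}{16}\right) = - \frac{15813}{4}$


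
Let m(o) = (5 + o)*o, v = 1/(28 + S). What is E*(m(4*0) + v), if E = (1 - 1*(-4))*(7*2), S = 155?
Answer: 70/183 ≈ 0.38251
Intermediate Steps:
v = 1/183 (v = 1/(28 + 155) = 1/183 ≈ 0.0054645)
m(o) = o*(5 + o)
E = 70 (E = (1 + 4)*14 = 5*14 = 70)
E*(m(4*0) + v) = 70*((4*0)*(5 + 4*0) + 1/183) = 70*(0*(5 + 0) + 1/183) = 70*(0*5 + 1/183) = 70*(0 + 1/183) = 70*(1/183) = 70/183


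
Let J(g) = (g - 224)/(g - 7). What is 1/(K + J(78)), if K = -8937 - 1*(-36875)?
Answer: 71/1983452 ≈ 3.5796e-5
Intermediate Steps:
K = 27938 (K = -8937 + 36875 = 27938)
J(g) = (-224 + g)/(-7 + g)
1/(K + J(78)) = 1/(27938 + (-224 + 78)/(-7 + 78)) = 1/(27938 - 146/71) = 1/(1983452/71) = 71/1983452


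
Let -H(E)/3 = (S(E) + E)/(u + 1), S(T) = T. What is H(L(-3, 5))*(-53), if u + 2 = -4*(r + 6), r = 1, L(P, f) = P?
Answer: 954/29 ≈ 32.897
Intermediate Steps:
u = -30 (u = -2 - 4*(1 + 6) = -2 - 4*7 = -2 - 28 = -30)
H(E) = 6*E/29 (H(E) = -3*(E + E)/(-30 + 1) = -3*2*E/(-29) = -3*2*E*(-1)/29 = -(-6)*E/29 = 6*E/29)
H(L(-3, 5))*(-53) = ((6/29)*(-3))*(-53) = -18/29*(-53) = 954/29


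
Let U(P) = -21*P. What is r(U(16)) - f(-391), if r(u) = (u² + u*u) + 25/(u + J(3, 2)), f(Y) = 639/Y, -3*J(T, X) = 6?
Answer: 29840425343/132158 ≈ 2.2579e+5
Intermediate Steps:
J(T, X) = -2 (J(T, X) = -⅓*6 = -2)
r(u) = 2*u² + 25/(-2 + u) (r(u) = (u² + u*u) + 25/(u - 2) = (u² + u²) + 25/(-2 + u) = 2*u² + 25/(-2 + u))
r(U(16)) - f(-391) = (25 - 4*(-21*16)² + 2*(-21*16)³)/(-2 - 21*16) - 639/(-391) = (25 - 4*(-336)² + 2*(-336)³)/(-2 - 336) - 639*(-1)/391 = (25 - 4*112896 + 2*(-37933056))/(-338) - 1*(-639/391) = -(25 - 451584 - 75866112)/338 + 639/391 = -1/338*(-76317671) + 639/391 = 76317671/338 + 639/391 = 29840425343/132158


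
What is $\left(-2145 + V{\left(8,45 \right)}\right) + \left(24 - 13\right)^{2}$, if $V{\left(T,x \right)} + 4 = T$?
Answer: $-2020$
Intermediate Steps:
$V{\left(T,x \right)} = -4 + T$
$\left(-2145 + V{\left(8,45 \right)}\right) + \left(24 - 13\right)^{2} = \left(-2145 + \left(-4 + 8\right)\right) + \left(24 - 13\right)^{2} = \left(-2145 + 4\right) + 11^{2} = -2141 + 121 = -2020$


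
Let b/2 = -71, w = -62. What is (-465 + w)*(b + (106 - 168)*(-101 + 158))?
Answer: 1937252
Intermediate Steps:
b = -142 (b = 2*(-71) = -142)
(-465 + w)*(b + (106 - 168)*(-101 + 158)) = (-465 - 62)*(-142 + (106 - 168)*(-101 + 158)) = -527*(-142 - 62*57) = -527*(-142 - 3534) = -527*(-3676) = 1937252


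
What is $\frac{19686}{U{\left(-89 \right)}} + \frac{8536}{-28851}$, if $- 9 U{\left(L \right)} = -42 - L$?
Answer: $- \frac{5112048266}{1355997} \approx -3770.0$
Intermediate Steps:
$U{\left(L \right)} = \frac{14}{3} + \frac{L}{9}$ ($U{\left(L \right)} = - \frac{-42 - L}{9} = \frac{14}{3} + \frac{L}{9}$)
$\frac{19686}{U{\left(-89 \right)}} + \frac{8536}{-28851} = \frac{19686}{\frac{14}{3} + \frac{1}{9} \left(-89\right)} + \frac{8536}{-28851} = \frac{19686}{\frac{14}{3} - \frac{89}{9}} + 8536 \left(- \frac{1}{28851}\right) = \frac{19686}{- \frac{47}{9}} - \frac{8536}{28851} = 19686 \left(- \frac{9}{47}\right) - \frac{8536}{28851} = - \frac{177174}{47} - \frac{8536}{28851} = - \frac{5112048266}{1355997}$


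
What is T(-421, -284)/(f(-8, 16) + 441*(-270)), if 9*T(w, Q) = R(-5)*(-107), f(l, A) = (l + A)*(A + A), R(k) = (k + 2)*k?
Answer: 535/356442 ≈ 0.0015009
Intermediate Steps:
R(k) = k*(2 + k) (R(k) = (2 + k)*k = k*(2 + k))
f(l, A) = 2*A*(A + l) (f(l, A) = (A + l)*(2*A) = 2*A*(A + l))
T(w, Q) = -535/3 (T(w, Q) = (-5*(2 - 5)*(-107))/9 = (-5*(-3)*(-107))/9 = (15*(-107))/9 = (⅑)*(-1605) = -535/3)
T(-421, -284)/(f(-8, 16) + 441*(-270)) = -535/(3*(2*16*(16 - 8) + 441*(-270))) = -535/(3*(2*16*8 - 119070)) = -535/(3*(256 - 119070)) = -535/3/(-118814) = -535/3*(-1/118814) = 535/356442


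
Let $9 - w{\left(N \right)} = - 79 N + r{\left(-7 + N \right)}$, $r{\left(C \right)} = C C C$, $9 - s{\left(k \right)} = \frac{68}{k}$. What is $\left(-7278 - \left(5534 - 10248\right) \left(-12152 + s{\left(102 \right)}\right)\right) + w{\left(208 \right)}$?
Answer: $- \frac{196070048}{3} \approx -6.5357 \cdot 10^{7}$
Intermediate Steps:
$s{\left(k \right)} = 9 - \frac{68}{k}$
$r{\left(C \right)} = C^{3}$ ($r{\left(C \right)} = C^{2} C = C^{3}$)
$w{\left(N \right)} = 9 - \left(-7 + N\right)^{3} + 79 N$ ($w{\left(N \right)} = 9 - \left(- 79 N + \left(-7 + N\right)^{3}\right) = 9 - \left(\left(-7 + N\right)^{3} - 79 N\right) = 9 + \left(- \left(-7 + N\right)^{3} + 79 N\right) = 9 - \left(-7 + N\right)^{3} + 79 N$)
$\left(-7278 - \left(5534 - 10248\right) \left(-12152 + s{\left(102 \right)}\right)\right) + w{\left(208 \right)} = \left(-7278 - \left(5534 - 10248\right) \left(-12152 + \left(9 - \frac{68}{102}\right)\right)\right) + \left(9 - \left(-7 + 208\right)^{3} + 79 \cdot 208\right) = \left(-7278 - - 4714 \left(-12152 + \left(9 - \frac{2}{3}\right)\right)\right) + \left(9 - 201^{3} + 16432\right) = \left(-7278 - - 4714 \left(-12152 + \left(9 - \frac{2}{3}\right)\right)\right) + \left(9 - 8120601 + 16432\right) = \left(-7278 - - 4714 \left(-12152 + \frac{25}{3}\right)\right) + \left(9 - 8120601 + 16432\right) = \left(-7278 - \left(-4714\right) \left(- \frac{36431}{3}\right)\right) - 8104160 = \left(-7278 - \frac{171735734}{3}\right) - 8104160 = - \frac{171757568}{3} - 8104160 = - \frac{196070048}{3}$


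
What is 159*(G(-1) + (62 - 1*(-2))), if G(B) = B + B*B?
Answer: 10176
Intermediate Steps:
G(B) = B + B²
159*(G(-1) + (62 - 1*(-2))) = 159*(-(1 - 1) + (62 - 1*(-2))) = 159*(-1*0 + (62 + 2)) = 159*(0 + 64) = 159*64 = 10176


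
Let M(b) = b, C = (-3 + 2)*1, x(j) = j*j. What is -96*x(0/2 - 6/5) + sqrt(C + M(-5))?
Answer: -3456/25 + I*sqrt(6) ≈ -138.24 + 2.4495*I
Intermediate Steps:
x(j) = j**2
C = -1 (C = -1*1 = -1)
-96*x(0/2 - 6/5) + sqrt(C + M(-5)) = -96*(0/2 - 6/5)**2 + sqrt(-1 - 5) = -96*(0*(1/2) - 6*1/5)**2 + sqrt(-6) = -96*(0 - 6/5)**2 + I*sqrt(6) = -96*(-6/5)**2 + I*sqrt(6) = -96*36/25 + I*sqrt(6) = -3456/25 + I*sqrt(6)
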